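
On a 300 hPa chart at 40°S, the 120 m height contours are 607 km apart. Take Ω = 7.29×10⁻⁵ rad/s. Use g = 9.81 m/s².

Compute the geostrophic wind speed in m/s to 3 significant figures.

20.7 m/s

Coriolis parameter at 40°S:
f = 2Ω sin φ = 2 × 7.29×10⁻⁵ × sin 40° = 9.37×10⁻⁵ s⁻¹
Height gradient: |∂Z/∂n| = 120 m / 607000 m = 1.98×10⁻⁴
On a pressure surface, geostrophic balance gives V_g = (g/f)|∂Z/∂n|:
V_g = 9.81 × 1.98×10⁻⁴ / 9.37×10⁻⁵ = 20.7 m/s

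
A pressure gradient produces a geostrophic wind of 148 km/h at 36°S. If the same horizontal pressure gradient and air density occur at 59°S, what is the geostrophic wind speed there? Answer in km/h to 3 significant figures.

101 km/h

With the same pressure gradient and density, V_g ∝ 1/f ∝ 1/sin φ.
V₂ = V₁ · sin φ₁ / sin φ₂ = 148 × sin 36° / sin 59°
V₂ = 148 × 0.5878/0.8572 = 101 km/h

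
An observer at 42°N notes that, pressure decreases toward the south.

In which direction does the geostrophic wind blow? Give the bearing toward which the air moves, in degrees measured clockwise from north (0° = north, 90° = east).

The pressure-gradient force points toward the south (bearing 180°).
Geostrophic balance: in the Northern Hemisphere the Coriolis force deflects motion to the right, so the geostrophic wind blows 90° to the right of the pressure-gradient force (low pressure on the left).
Rotating 180° by 90° clockwise gives 270° — the wind blows toward the west.

270°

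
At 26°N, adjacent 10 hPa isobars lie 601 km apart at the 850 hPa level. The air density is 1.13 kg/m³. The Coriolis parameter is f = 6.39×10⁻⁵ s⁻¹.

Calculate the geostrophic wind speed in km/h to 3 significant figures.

83.0 km/h

Pressure gradient: |∂P/∂n| = 1000 Pa / 601000 m = 1.66×10⁻³ Pa/m
Geostrophic balance (pressure-gradient force = Coriolis force):
V_g = (1/(fρ)) |∂P/∂n| = 1.66×10⁻³ / (6.39×10⁻⁵ × 1.13) = 23.0 m/s
Converting: 23.0 m/s × 3.6 = 83.0 km/h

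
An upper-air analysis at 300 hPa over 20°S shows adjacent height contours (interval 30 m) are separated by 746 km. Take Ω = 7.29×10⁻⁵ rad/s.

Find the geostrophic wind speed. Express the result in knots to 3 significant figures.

15.4 knots

Coriolis parameter at 20°S:
f = 2Ω sin φ = 2 × 7.29×10⁻⁵ × sin 20° = 4.99×10⁻⁵ s⁻¹
Height gradient: |∂Z/∂n| = 30 m / 746000 m = 4.02×10⁻⁵
On a pressure surface, geostrophic balance gives V_g = (g/f)|∂Z/∂n|:
V_g = 9.81 × 4.02×10⁻⁵ / 4.99×10⁻⁵ = 7.91 m/s
Converting: 7.91 m/s × 1.944 = 15.4 knots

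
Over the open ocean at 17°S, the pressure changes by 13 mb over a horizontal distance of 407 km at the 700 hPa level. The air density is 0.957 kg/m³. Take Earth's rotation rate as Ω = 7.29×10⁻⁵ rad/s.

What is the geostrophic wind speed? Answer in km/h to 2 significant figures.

280 km/h

Coriolis parameter at 17°S:
f = 2Ω sin φ = 2 × 7.29×10⁻⁵ × sin 17° = 4.26×10⁻⁵ s⁻¹
Pressure gradient: |∂P/∂n| = 1300 Pa / 407000 m = 3.19×10⁻³ Pa/m
Geostrophic balance (pressure-gradient force = Coriolis force):
V_g = (1/(fρ)) |∂P/∂n| = 3.19×10⁻³ / (4.26×10⁻⁵ × 0.957) = 78.3 m/s
Converting: 78.3 m/s × 3.6 = 280 km/h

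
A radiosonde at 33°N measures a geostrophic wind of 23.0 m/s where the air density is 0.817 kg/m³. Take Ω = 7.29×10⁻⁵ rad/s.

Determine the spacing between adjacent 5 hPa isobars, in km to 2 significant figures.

340 km

Coriolis parameter at 33°N:
f = 2Ω sin φ = 2 × 7.29×10⁻⁵ × sin 33° = 7.94×10⁻⁵ s⁻¹
Geostrophic balance rearranged: |∂P/∂n| = f ρ V_g
|∂P/∂n| = 7.94×10⁻⁵ × 0.817 × 23.0 = 1.49×10⁻³ Pa/m
Isobar spacing: Δn = ΔP/|∂P/∂n| = 500 Pa / 1.49×10⁻³ Pa/m = 335084 m ≈ 340 km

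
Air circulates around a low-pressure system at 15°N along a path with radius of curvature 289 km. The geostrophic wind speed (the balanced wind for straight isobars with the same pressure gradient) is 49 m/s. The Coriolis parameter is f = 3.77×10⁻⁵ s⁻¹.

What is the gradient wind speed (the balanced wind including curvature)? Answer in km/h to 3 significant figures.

65.8 km/h

Around a low, centrifugal force acts outward with Coriolis, so pressure-gradient force balances both:
(1/ρ)|∂P/∂n| = fV + V²/R  →  V² + fR·V − fR·V_g = 0
With fR = 3.77×10⁻⁵ × 289×10³ m = 10.9 m/s:
V = [−fR + √((fR)² + 4 fR V_g)]/2 = [−10.9 + √(10.9² + 4×10.9×49)]/2 = 18.3 m/s
Subgeostrophic (V < V_g = 49 m/s), as expected around a low.
Converting: 18.3 m/s × 3.6 = 65.8 km/h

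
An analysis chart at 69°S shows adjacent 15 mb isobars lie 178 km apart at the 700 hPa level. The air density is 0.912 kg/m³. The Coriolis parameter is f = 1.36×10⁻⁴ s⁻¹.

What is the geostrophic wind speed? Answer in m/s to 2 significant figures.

68 m/s

Pressure gradient: |∂P/∂n| = 1500 Pa / 178000 m = 8.43×10⁻³ Pa/m
Geostrophic balance (pressure-gradient force = Coriolis force):
V_g = (1/(fρ)) |∂P/∂n| = 8.43×10⁻³ / (1.36×10⁻⁴ × 0.912) = 67.9 m/s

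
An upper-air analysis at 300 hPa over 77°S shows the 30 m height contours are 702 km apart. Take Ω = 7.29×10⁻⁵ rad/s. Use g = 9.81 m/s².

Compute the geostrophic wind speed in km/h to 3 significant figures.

10.6 km/h

Coriolis parameter at 77°S:
f = 2Ω sin φ = 2 × 7.29×10⁻⁵ × sin 77° = 1.42×10⁻⁴ s⁻¹
Height gradient: |∂Z/∂n| = 30 m / 702000 m = 4.27×10⁻⁵
On a pressure surface, geostrophic balance gives V_g = (g/f)|∂Z/∂n|:
V_g = 9.81 × 4.27×10⁻⁵ / 1.42×10⁻⁴ = 2.95 m/s
Converting: 2.95 m/s × 3.6 = 10.6 km/h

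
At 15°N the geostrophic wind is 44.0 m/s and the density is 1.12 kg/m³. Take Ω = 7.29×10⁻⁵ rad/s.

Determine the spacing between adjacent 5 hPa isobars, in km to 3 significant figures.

Coriolis parameter at 15°N:
f = 2Ω sin φ = 2 × 7.29×10⁻⁵ × sin 15° = 3.77×10⁻⁵ s⁻¹
Geostrophic balance rearranged: |∂P/∂n| = f ρ V_g
|∂P/∂n| = 3.77×10⁻⁵ × 1.12 × 44.0 = 1.86×10⁻³ Pa/m
Isobar spacing: Δn = ΔP/|∂P/∂n| = 500 Pa / 1.86×10⁻³ Pa/m = 268872 m ≈ 269 km

269 km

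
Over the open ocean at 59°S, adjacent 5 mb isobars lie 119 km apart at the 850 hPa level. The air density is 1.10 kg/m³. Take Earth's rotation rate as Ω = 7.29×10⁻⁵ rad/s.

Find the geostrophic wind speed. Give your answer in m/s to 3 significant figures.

30.6 m/s

Coriolis parameter at 59°S:
f = 2Ω sin φ = 2 × 7.29×10⁻⁵ × sin 59° = 1.25×10⁻⁴ s⁻¹
Pressure gradient: |∂P/∂n| = 500 Pa / 119000 m = 4.20×10⁻³ Pa/m
Geostrophic balance (pressure-gradient force = Coriolis force):
V_g = (1/(fρ)) |∂P/∂n| = 4.20×10⁻³ / (1.25×10⁻⁴ × 1.10) = 30.6 m/s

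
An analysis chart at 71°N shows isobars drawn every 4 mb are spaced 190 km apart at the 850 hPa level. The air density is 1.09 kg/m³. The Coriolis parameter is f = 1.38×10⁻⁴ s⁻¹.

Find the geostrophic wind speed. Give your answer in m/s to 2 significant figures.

Pressure gradient: |∂P/∂n| = 400 Pa / 190000 m = 2.11×10⁻³ Pa/m
Geostrophic balance (pressure-gradient force = Coriolis force):
V_g = (1/(fρ)) |∂P/∂n| = 2.11×10⁻³ / (1.38×10⁻⁴ × 1.09) = 14.0 m/s

14 m/s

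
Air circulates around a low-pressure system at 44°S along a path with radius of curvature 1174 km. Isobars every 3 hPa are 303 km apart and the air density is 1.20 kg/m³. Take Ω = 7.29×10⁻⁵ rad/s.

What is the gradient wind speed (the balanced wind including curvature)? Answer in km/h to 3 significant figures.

Coriolis parameter at 44°S:
f = 2Ω sin φ = 2 × 7.29×10⁻⁵ × sin 44° = 1.01×10⁻⁴ s⁻¹
Pressure gradient: |∂P/∂n| = 300 Pa / 303000 m = 9.90×10⁻⁴ Pa/m
Geostrophic speed: V_g = |∂P/∂n|/(fρ) = 9.90×10⁻⁴/(1.01×10⁻⁴ × 1.20) = 8.15 m/s
Around a low, centrifugal force acts outward with Coriolis, so pressure-gradient force balances both:
(1/ρ)|∂P/∂n| = fV + V²/R  →  V² + fR·V − fR·V_g = 0
With fR = 1.01×10⁻⁴ × 1174×10³ m = 119 m/s:
V = [−fR + √((fR)² + 4 fR V_g)]/2 = [−119 + √(119² + 4×119×8.15)]/2 = 7.65 m/s
Subgeostrophic (V < V_g = 8.15 m/s), as expected around a low.
Converting: 7.65 m/s × 3.6 = 27.6 km/h

27.6 km/h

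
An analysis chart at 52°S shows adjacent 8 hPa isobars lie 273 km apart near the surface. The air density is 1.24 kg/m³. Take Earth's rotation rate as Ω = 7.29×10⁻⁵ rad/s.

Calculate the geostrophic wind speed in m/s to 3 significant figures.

20.6 m/s

Coriolis parameter at 52°S:
f = 2Ω sin φ = 2 × 7.29×10⁻⁵ × sin 52° = 1.15×10⁻⁴ s⁻¹
Pressure gradient: |∂P/∂n| = 800 Pa / 273000 m = 2.93×10⁻³ Pa/m
Geostrophic balance (pressure-gradient force = Coriolis force):
V_g = (1/(fρ)) |∂P/∂n| = 2.93×10⁻³ / (1.15×10⁻⁴ × 1.24) = 20.6 m/s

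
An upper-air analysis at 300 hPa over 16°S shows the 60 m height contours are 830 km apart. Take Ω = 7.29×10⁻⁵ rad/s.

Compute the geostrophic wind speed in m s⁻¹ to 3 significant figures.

17.6 m s⁻¹

Coriolis parameter at 16°S:
f = 2Ω sin φ = 2 × 7.29×10⁻⁵ × sin 16° = 4.02×10⁻⁵ s⁻¹
Height gradient: |∂Z/∂n| = 60 m / 830000 m = 7.23×10⁻⁵
On a pressure surface, geostrophic balance gives V_g = (g/f)|∂Z/∂n|:
V_g = 9.81 × 7.23×10⁻⁵ / 4.02×10⁻⁵ = 17.6 m/s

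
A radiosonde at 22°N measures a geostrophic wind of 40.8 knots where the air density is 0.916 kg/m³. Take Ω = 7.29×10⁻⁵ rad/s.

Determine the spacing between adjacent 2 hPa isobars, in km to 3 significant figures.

190 km

Coriolis parameter at 22°N:
f = 2Ω sin φ = 2 × 7.29×10⁻⁵ × sin 22° = 5.46×10⁻⁵ s⁻¹
Wind speed in SI: 40.8 knots = 21.0 m/s
Geostrophic balance rearranged: |∂P/∂n| = f ρ V_g
|∂P/∂n| = 5.46×10⁻⁵ × 0.916 × 21.0 = 1.05×10⁻³ Pa/m
Isobar spacing: Δn = ΔP/|∂P/∂n| = 200 Pa / 1.05×10⁻³ Pa/m = 190460 m ≈ 190 km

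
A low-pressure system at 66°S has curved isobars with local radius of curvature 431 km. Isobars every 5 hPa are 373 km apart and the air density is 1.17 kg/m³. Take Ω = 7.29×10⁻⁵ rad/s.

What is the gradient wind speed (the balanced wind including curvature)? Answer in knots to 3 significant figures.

14.8 knots

Coriolis parameter at 66°S:
f = 2Ω sin φ = 2 × 7.29×10⁻⁵ × sin 66° = 1.33×10⁻⁴ s⁻¹
Pressure gradient: |∂P/∂n| = 500 Pa / 373000 m = 1.34×10⁻³ Pa/m
Geostrophic speed: V_g = |∂P/∂n|/(fρ) = 1.34×10⁻³/(1.33×10⁻⁴ × 1.17) = 8.60 m/s
Around a low, centrifugal force acts outward with Coriolis, so pressure-gradient force balances both:
(1/ρ)|∂P/∂n| = fV + V²/R  →  V² + fR·V − fR·V_g = 0
With fR = 1.33×10⁻⁴ × 431×10³ m = 57.4 m/s:
V = [−fR + √((fR)² + 4 fR V_g)]/2 = [−57.4 + √(57.4² + 4×57.4×8.6)]/2 = 7.6 m/s
Subgeostrophic (V < V_g = 8.6 m/s), as expected around a low.
Converting: 7.6 m/s × 1.944 = 14.8 knots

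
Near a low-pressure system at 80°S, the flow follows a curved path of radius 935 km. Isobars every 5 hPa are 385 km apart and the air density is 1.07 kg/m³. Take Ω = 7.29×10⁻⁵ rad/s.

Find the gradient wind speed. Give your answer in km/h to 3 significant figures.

Coriolis parameter at 80°S:
f = 2Ω sin φ = 2 × 7.29×10⁻⁵ × sin 80° = 1.44×10⁻⁴ s⁻¹
Pressure gradient: |∂P/∂n| = 500 Pa / 385000 m = 1.30×10⁻³ Pa/m
Geostrophic speed: V_g = |∂P/∂n|/(fρ) = 1.30×10⁻³/(1.44×10⁻⁴ × 1.07) = 8.45 m/s
Around a low, centrifugal force acts outward with Coriolis, so pressure-gradient force balances both:
(1/ρ)|∂P/∂n| = fV + V²/R  →  V² + fR·V − fR·V_g = 0
With fR = 1.44×10⁻⁴ × 935×10³ m = 134 m/s:
V = [−fR + √((fR)² + 4 fR V_g)]/2 = [−134 + √(134² + 4×134×8.45)]/2 = 7.98 m/s
Subgeostrophic (V < V_g = 8.45 m/s), as expected around a low.
Converting: 7.98 m/s × 3.6 = 28.7 km/h

28.7 km/h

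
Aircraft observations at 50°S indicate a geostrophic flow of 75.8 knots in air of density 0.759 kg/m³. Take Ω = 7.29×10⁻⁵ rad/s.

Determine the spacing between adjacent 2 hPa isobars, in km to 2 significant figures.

61 km

Coriolis parameter at 50°S:
f = 2Ω sin φ = 2 × 7.29×10⁻⁵ × sin 50° = 1.12×10⁻⁴ s⁻¹
Wind speed in SI: 75.8 knots = 39.0 m/s
Geostrophic balance rearranged: |∂P/∂n| = f ρ V_g
|∂P/∂n| = 1.12×10⁻⁴ × 0.759 × 39.0 = 3.31×10⁻³ Pa/m
Isobar spacing: Δn = ΔP/|∂P/∂n| = 200 Pa / 3.31×10⁻³ Pa/m = 60502 m ≈ 61 km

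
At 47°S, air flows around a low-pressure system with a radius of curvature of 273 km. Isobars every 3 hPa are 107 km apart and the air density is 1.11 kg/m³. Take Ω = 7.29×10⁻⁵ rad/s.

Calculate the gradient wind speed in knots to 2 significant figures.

Coriolis parameter at 47°S:
f = 2Ω sin φ = 2 × 7.29×10⁻⁵ × sin 47° = 1.07×10⁻⁴ s⁻¹
Pressure gradient: |∂P/∂n| = 300 Pa / 107000 m = 2.80×10⁻³ Pa/m
Geostrophic speed: V_g = |∂P/∂n|/(fρ) = 2.80×10⁻³/(1.07×10⁻⁴ × 1.11) = 23.7 m/s
Around a low, centrifugal force acts outward with Coriolis, so pressure-gradient force balances both:
(1/ρ)|∂P/∂n| = fV + V²/R  →  V² + fR·V − fR·V_g = 0
With fR = 1.07×10⁻⁴ × 273×10³ m = 29.1 m/s:
V = [−fR + √((fR)² + 4 fR V_g)]/2 = [−29.1 + √(29.1² + 4×29.1×23.7)]/2 = 15.5 m/s
Subgeostrophic (V < V_g = 23.7 m/s), as expected around a low.
Converting: 15.5 m/s × 1.944 = 30 knots

30 knots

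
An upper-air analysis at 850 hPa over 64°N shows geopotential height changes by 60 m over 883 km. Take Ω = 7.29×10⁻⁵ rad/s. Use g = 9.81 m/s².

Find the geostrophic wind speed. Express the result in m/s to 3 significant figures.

5.09 m/s

Coriolis parameter at 64°N:
f = 2Ω sin φ = 2 × 7.29×10⁻⁵ × sin 64° = 1.31×10⁻⁴ s⁻¹
Height gradient: |∂Z/∂n| = 60 m / 883000 m = 6.80×10⁻⁵
On a pressure surface, geostrophic balance gives V_g = (g/f)|∂Z/∂n|:
V_g = 9.81 × 6.80×10⁻⁵ / 1.31×10⁻⁴ = 5.09 m/s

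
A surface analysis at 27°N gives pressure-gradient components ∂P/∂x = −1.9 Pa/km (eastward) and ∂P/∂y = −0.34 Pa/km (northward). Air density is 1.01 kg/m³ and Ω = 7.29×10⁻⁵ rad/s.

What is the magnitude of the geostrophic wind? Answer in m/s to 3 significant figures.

28.9 m/s

Coriolis parameter at 27°N:
f = 2Ω sin φ = 2 × 7.29×10⁻⁵ × sin 27° = 6.62×10⁻⁵ s⁻¹
Component geostrophic relations (x east, y north):
u_g = −(1/(fρ)) ∂P/∂y,  v_g = (1/(fρ)) ∂P/∂x
u_g = −(−0.34×10⁻³)/(6.62×10⁻⁵ × 1.01) = 5.09 m/s;  v_g = (−1.9×10⁻³)/(6.62×10⁻⁵ × 1.01) = −28.4 m/s
|V_g| = √(u_g² + v_g²) = 28.9 m/s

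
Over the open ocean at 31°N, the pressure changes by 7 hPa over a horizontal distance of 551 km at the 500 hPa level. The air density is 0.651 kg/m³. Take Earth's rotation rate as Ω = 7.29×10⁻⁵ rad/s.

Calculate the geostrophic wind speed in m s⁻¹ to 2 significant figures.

26 m s⁻¹

Coriolis parameter at 31°N:
f = 2Ω sin φ = 2 × 7.29×10⁻⁵ × sin 31° = 7.51×10⁻⁵ s⁻¹
Pressure gradient: |∂P/∂n| = 700 Pa / 551000 m = 1.27×10⁻³ Pa/m
Geostrophic balance (pressure-gradient force = Coriolis force):
V_g = (1/(fρ)) |∂P/∂n| = 1.27×10⁻³ / (7.51×10⁻⁵ × 0.651) = 26.0 m/s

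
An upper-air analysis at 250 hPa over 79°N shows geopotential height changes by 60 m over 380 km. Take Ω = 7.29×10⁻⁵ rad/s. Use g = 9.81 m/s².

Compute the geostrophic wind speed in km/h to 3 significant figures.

39.0 km/h

Coriolis parameter at 79°N:
f = 2Ω sin φ = 2 × 7.29×10⁻⁵ × sin 79° = 1.43×10⁻⁴ s⁻¹
Height gradient: |∂Z/∂n| = 60 m / 380000 m = 1.58×10⁻⁴
On a pressure surface, geostrophic balance gives V_g = (g/f)|∂Z/∂n|:
V_g = 9.81 × 1.58×10⁻⁴ / 1.43×10⁻⁴ = 10.8 m/s
Converting: 10.8 m/s × 3.6 = 39.0 km/h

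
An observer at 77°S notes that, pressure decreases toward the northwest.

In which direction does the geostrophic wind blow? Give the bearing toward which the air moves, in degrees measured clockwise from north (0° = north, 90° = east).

The pressure-gradient force points toward the northwest (bearing 315°).
Geostrophic balance: in the Southern Hemisphere the Coriolis force deflects motion to the left, so the geostrophic wind blows 90° to the left of the pressure-gradient force (low pressure on the right).
Rotating 315° by 90° counterclockwise gives 225° — the wind blows toward the southwest.

225°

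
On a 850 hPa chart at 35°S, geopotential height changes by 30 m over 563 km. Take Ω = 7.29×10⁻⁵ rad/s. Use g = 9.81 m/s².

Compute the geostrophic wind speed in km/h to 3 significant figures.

Coriolis parameter at 35°S:
f = 2Ω sin φ = 2 × 7.29×10⁻⁵ × sin 35° = 8.36×10⁻⁵ s⁻¹
Height gradient: |∂Z/∂n| = 30 m / 563000 m = 5.33×10⁻⁵
On a pressure surface, geostrophic balance gives V_g = (g/f)|∂Z/∂n|:
V_g = 9.81 × 5.33×10⁻⁵ / 8.36×10⁻⁵ = 6.25 m/s
Converting: 6.25 m/s × 3.6 = 22.5 km/h

22.5 km/h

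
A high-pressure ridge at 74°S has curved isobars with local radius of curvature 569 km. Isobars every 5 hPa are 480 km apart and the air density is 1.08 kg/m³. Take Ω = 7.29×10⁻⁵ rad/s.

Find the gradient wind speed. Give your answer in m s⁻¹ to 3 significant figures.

Coriolis parameter at 74°S:
f = 2Ω sin φ = 2 × 7.29×10⁻⁵ × sin 74° = 1.40×10⁻⁴ s⁻¹
Pressure gradient: |∂P/∂n| = 500 Pa / 480000 m = 1.04×10⁻³ Pa/m
Geostrophic speed: V_g = |∂P/∂n|/(fρ) = 1.04×10⁻³/(1.40×10⁻⁴ × 1.08) = 6.88 m/s
Around a high, pressure-gradient force acts outward with centrifugal, so Coriolis balances both:
fV = (1/ρ)|∂P/∂n| + V²/R  →  V² − fR·V + fR·V_g = 0
With fR = 1.40×10⁻⁴ × 569×10³ m = 79.7 m/s:
V = [fR − √((fR)² − 4 fR V_g)]/2 = [79.7 − √(79.7² − 4×79.7×6.88)]/2 = 7.61 m/s
Supergeostrophic (V > V_g = 6.88 m/s), as expected around a high.

7.61 m s⁻¹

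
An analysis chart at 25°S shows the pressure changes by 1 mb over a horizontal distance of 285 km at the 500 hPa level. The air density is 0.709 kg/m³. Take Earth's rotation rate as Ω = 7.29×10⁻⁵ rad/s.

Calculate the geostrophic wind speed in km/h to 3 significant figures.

Coriolis parameter at 25°S:
f = 2Ω sin φ = 2 × 7.29×10⁻⁵ × sin 25° = 6.16×10⁻⁵ s⁻¹
Pressure gradient: |∂P/∂n| = 100 Pa / 285000 m = 3.51×10⁻⁴ Pa/m
Geostrophic balance (pressure-gradient force = Coriolis force):
V_g = (1/(fρ)) |∂P/∂n| = 3.51×10⁻⁴ / (6.16×10⁻⁵ × 0.709) = 8.03 m/s
Converting: 8.03 m/s × 3.6 = 28.9 km/h

28.9 km/h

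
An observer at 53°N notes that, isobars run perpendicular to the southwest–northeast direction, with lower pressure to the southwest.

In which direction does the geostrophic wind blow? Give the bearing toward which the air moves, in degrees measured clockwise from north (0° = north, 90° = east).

315°

The pressure-gradient force points toward the southwest (bearing 225°).
Geostrophic balance: in the Northern Hemisphere the Coriolis force deflects motion to the right, so the geostrophic wind blows 90° to the right of the pressure-gradient force (low pressure on the left).
Rotating 225° by 90° clockwise gives 315° — the wind blows toward the northwest.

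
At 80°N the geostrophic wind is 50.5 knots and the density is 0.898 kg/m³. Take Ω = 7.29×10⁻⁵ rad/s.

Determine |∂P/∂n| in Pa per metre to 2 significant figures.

3.3×10⁻³ Pa/m

Coriolis parameter at 80°N:
f = 2Ω sin φ = 2 × 7.29×10⁻⁵ × sin 80° = 1.44×10⁻⁴ s⁻¹
Wind speed in SI: 50.5 knots = 26.0 m/s
Geostrophic balance rearranged: |∂P/∂n| = f ρ V_g
|∂P/∂n| = 1.44×10⁻⁴ × 0.898 × 26.0 = 3.35×10⁻³ Pa/m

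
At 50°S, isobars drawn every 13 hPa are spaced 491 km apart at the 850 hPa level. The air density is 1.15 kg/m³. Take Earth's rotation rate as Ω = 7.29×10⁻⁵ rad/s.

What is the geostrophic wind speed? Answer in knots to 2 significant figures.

Coriolis parameter at 50°S:
f = 2Ω sin φ = 2 × 7.29×10⁻⁵ × sin 50° = 1.12×10⁻⁴ s⁻¹
Pressure gradient: |∂P/∂n| = 1300 Pa / 491000 m = 2.65×10⁻³ Pa/m
Geostrophic balance (pressure-gradient force = Coriolis force):
V_g = (1/(fρ)) |∂P/∂n| = 2.65×10⁻³ / (1.12×10⁻⁴ × 1.15) = 20.6 m/s
Converting: 20.6 m/s × 1.944 = 40 knots

40 knots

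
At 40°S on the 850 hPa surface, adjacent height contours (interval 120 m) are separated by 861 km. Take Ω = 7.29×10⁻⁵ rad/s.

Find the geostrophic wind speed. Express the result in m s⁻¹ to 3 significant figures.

Coriolis parameter at 40°S:
f = 2Ω sin φ = 2 × 7.29×10⁻⁵ × sin 40° = 9.37×10⁻⁵ s⁻¹
Height gradient: |∂Z/∂n| = 120 m / 861000 m = 1.39×10⁻⁴
On a pressure surface, geostrophic balance gives V_g = (g/f)|∂Z/∂n|:
V_g = 9.81 × 1.39×10⁻⁴ / 9.37×10⁻⁵ = 14.6 m/s

14.6 m s⁻¹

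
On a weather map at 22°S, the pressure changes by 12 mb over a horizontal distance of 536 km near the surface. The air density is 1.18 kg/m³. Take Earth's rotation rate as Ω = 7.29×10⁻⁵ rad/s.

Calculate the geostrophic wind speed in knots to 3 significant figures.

67.5 knots

Coriolis parameter at 22°S:
f = 2Ω sin φ = 2 × 7.29×10⁻⁵ × sin 22° = 5.46×10⁻⁵ s⁻¹
Pressure gradient: |∂P/∂n| = 1200 Pa / 536000 m = 2.24×10⁻³ Pa/m
Geostrophic balance (pressure-gradient force = Coriolis force):
V_g = (1/(fρ)) |∂P/∂n| = 2.24×10⁻³ / (5.46×10⁻⁵ × 1.18) = 34.7 m/s
Converting: 34.7 m/s × 1.944 = 67.5 knots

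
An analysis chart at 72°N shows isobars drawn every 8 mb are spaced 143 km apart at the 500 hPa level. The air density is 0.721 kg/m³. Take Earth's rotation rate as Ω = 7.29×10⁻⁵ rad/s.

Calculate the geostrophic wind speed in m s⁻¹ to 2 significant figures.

56 m s⁻¹

Coriolis parameter at 72°N:
f = 2Ω sin φ = 2 × 7.29×10⁻⁵ × sin 72° = 1.39×10⁻⁴ s⁻¹
Pressure gradient: |∂P/∂n| = 800 Pa / 143000 m = 5.59×10⁻³ Pa/m
Geostrophic balance (pressure-gradient force = Coriolis force):
V_g = (1/(fρ)) |∂P/∂n| = 5.59×10⁻³ / (1.39×10⁻⁴ × 0.721) = 56.0 m/s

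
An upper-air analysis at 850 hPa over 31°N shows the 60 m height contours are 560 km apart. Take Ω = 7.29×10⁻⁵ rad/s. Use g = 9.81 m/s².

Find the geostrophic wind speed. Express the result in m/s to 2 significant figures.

Coriolis parameter at 31°N:
f = 2Ω sin φ = 2 × 7.29×10⁻⁵ × sin 31° = 7.51×10⁻⁵ s⁻¹
Height gradient: |∂Z/∂n| = 60 m / 560000 m = 1.07×10⁻⁴
On a pressure surface, geostrophic balance gives V_g = (g/f)|∂Z/∂n|:
V_g = 9.81 × 1.07×10⁻⁴ / 7.51×10⁻⁵ = 14.0 m/s

14 m/s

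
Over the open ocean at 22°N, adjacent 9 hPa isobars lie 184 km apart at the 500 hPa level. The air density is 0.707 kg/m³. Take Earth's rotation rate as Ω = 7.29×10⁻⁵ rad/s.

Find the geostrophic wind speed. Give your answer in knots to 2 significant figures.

Coriolis parameter at 22°N:
f = 2Ω sin φ = 2 × 7.29×10⁻⁵ × sin 22° = 5.46×10⁻⁵ s⁻¹
Pressure gradient: |∂P/∂n| = 900 Pa / 184000 m = 4.89×10⁻³ Pa/m
Geostrophic balance (pressure-gradient force = Coriolis force):
V_g = (1/(fρ)) |∂P/∂n| = 4.89×10⁻³ / (5.46×10⁻⁵ × 0.707) = 127 m/s
Converting: 127 m/s × 1.944 = 250 knots

250 knots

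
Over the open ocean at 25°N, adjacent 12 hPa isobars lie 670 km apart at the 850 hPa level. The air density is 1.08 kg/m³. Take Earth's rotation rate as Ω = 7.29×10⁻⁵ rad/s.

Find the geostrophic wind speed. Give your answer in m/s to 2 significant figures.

27 m/s

Coriolis parameter at 25°N:
f = 2Ω sin φ = 2 × 7.29×10⁻⁵ × sin 25° = 6.16×10⁻⁵ s⁻¹
Pressure gradient: |∂P/∂n| = 1200 Pa / 670000 m = 1.79×10⁻³ Pa/m
Geostrophic balance (pressure-gradient force = Coriolis force):
V_g = (1/(fρ)) |∂P/∂n| = 1.79×10⁻³ / (6.16×10⁻⁵ × 1.08) = 26.9 m/s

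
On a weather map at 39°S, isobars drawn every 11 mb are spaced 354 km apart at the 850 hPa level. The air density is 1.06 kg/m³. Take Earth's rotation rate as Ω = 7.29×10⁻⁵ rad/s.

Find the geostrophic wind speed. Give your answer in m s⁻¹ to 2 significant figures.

32 m s⁻¹

Coriolis parameter at 39°S:
f = 2Ω sin φ = 2 × 7.29×10⁻⁵ × sin 39° = 9.18×10⁻⁵ s⁻¹
Pressure gradient: |∂P/∂n| = 1100 Pa / 354000 m = 3.11×10⁻³ Pa/m
Geostrophic balance (pressure-gradient force = Coriolis force):
V_g = (1/(fρ)) |∂P/∂n| = 3.11×10⁻³ / (9.18×10⁻⁵ × 1.06) = 31.9 m/s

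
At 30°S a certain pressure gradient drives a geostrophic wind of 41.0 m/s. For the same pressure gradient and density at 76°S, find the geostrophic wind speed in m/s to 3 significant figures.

With the same pressure gradient and density, V_g ∝ 1/f ∝ 1/sin φ.
V₂ = V₁ · sin φ₁ / sin φ₂ = 41.0 × sin 30° / sin 76°
V₂ = 41.0 × 0.5000/0.9703 = 21.1 m/s

21.1 m/s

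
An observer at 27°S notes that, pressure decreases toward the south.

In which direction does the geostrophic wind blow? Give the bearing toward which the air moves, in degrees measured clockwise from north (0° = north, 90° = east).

090°

The pressure-gradient force points toward the south (bearing 180°).
Geostrophic balance: in the Southern Hemisphere the Coriolis force deflects motion to the left, so the geostrophic wind blows 90° to the left of the pressure-gradient force (low pressure on the right).
Rotating 180° by 90° counterclockwise gives 090° — the wind blows toward the east.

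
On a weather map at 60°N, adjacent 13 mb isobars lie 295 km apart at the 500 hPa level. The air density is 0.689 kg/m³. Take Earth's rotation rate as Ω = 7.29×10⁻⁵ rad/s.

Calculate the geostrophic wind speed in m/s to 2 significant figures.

Coriolis parameter at 60°N:
f = 2Ω sin φ = 2 × 7.29×10⁻⁵ × sin 60° = 1.26×10⁻⁴ s⁻¹
Pressure gradient: |∂P/∂n| = 1300 Pa / 295000 m = 4.41×10⁻³ Pa/m
Geostrophic balance (pressure-gradient force = Coriolis force):
V_g = (1/(fρ)) |∂P/∂n| = 4.41×10⁻³ / (1.26×10⁻⁴ × 0.689) = 50.7 m/s

51 m/s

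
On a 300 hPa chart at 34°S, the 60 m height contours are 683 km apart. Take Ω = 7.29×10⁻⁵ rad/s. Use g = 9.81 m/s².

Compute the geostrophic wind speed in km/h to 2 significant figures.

38 km/h

Coriolis parameter at 34°S:
f = 2Ω sin φ = 2 × 7.29×10⁻⁵ × sin 34° = 8.15×10⁻⁵ s⁻¹
Height gradient: |∂Z/∂n| = 60 m / 683000 m = 8.78×10⁻⁵
On a pressure surface, geostrophic balance gives V_g = (g/f)|∂Z/∂n|:
V_g = 9.81 × 8.78×10⁻⁵ / 8.15×10⁻⁵ = 10.6 m/s
Converting: 10.6 m/s × 3.6 = 38 km/h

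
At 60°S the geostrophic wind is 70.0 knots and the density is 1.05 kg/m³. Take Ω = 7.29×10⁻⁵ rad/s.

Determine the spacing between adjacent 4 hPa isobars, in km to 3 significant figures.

Coriolis parameter at 60°S:
f = 2Ω sin φ = 2 × 7.29×10⁻⁵ × sin 60° = 1.26×10⁻⁴ s⁻¹
Wind speed in SI: 70.0 knots = 36.0 m/s
Geostrophic balance rearranged: |∂P/∂n| = f ρ V_g
|∂P/∂n| = 1.26×10⁻⁴ × 1.05 × 36.0 = 4.77×10⁻³ Pa/m
Isobar spacing: Δn = ΔP/|∂P/∂n| = 400 Pa / 4.77×10⁻³ Pa/m = 83781 m ≈ 83.8 km

83.8 km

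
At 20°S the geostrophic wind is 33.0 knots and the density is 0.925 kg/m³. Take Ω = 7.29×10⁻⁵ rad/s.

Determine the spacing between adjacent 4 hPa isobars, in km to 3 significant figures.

Coriolis parameter at 20°S:
f = 2Ω sin φ = 2 × 7.29×10⁻⁵ × sin 20° = 4.99×10⁻⁵ s⁻¹
Wind speed in SI: 33.0 knots = 17.0 m/s
Geostrophic balance rearranged: |∂P/∂n| = f ρ V_g
|∂P/∂n| = 4.99×10⁻⁵ × 0.925 × 17.0 = 7.83×10⁻⁴ Pa/m
Isobar spacing: Δn = ΔP/|∂P/∂n| = 400 Pa / 7.83×10⁻⁴ Pa/m = 510807 m ≈ 511 km

511 km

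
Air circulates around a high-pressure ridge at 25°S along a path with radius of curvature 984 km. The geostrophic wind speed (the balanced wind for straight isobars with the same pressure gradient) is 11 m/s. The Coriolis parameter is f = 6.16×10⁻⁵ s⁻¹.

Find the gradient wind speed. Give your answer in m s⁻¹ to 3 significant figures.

14.4 m s⁻¹

Around a high, pressure-gradient force acts outward with centrifugal, so Coriolis balances both:
fV = (1/ρ)|∂P/∂n| + V²/R  →  V² − fR·V + fR·V_g = 0
With fR = 6.16×10⁻⁵ × 984×10³ m = 60.6 m/s:
V = [fR − √((fR)² − 4 fR V_g)]/2 = [60.6 − √(60.6² − 4×60.6×11)]/2 = 14.4 m/s
Supergeostrophic (V > V_g = 11 m/s), as expected around a high.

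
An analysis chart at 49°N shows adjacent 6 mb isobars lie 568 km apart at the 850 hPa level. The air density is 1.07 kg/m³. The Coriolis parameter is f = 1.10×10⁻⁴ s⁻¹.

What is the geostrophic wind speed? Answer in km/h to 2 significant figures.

Pressure gradient: |∂P/∂n| = 600 Pa / 568000 m = 1.06×10⁻³ Pa/m
Geostrophic balance (pressure-gradient force = Coriolis force):
V_g = (1/(fρ)) |∂P/∂n| = 1.06×10⁻³ / (1.10×10⁻⁴ × 1.07) = 8.97 m/s
Converting: 8.97 m/s × 3.6 = 32 km/h

32 km/h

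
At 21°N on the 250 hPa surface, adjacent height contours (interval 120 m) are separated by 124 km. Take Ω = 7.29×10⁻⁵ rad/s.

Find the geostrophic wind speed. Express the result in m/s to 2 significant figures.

Coriolis parameter at 21°N:
f = 2Ω sin φ = 2 × 7.29×10⁻⁵ × sin 21° = 5.23×10⁻⁵ s⁻¹
Height gradient: |∂Z/∂n| = 120 m / 124000 m = 9.68×10⁻⁴
On a pressure surface, geostrophic balance gives V_g = (g/f)|∂Z/∂n|:
V_g = 9.81 × 9.68×10⁻⁴ / 5.23×10⁻⁵ = 182 m/s

180 m/s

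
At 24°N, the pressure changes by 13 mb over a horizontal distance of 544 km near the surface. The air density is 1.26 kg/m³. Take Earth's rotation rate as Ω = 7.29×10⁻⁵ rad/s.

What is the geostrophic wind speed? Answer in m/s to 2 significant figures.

Coriolis parameter at 24°N:
f = 2Ω sin φ = 2 × 7.29×10⁻⁵ × sin 24° = 5.93×10⁻⁵ s⁻¹
Pressure gradient: |∂P/∂n| = 1300 Pa / 544000 m = 2.39×10⁻³ Pa/m
Geostrophic balance (pressure-gradient force = Coriolis force):
V_g = (1/(fρ)) |∂P/∂n| = 2.39×10⁻³ / (5.93×10⁻⁵ × 1.26) = 32.0 m/s

32 m/s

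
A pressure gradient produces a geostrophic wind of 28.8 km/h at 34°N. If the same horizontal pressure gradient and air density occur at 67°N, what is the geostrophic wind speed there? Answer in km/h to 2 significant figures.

With the same pressure gradient and density, V_g ∝ 1/f ∝ 1/sin φ.
V₂ = V₁ · sin φ₁ / sin φ₂ = 28.8 × sin 34° / sin 67°
V₂ = 28.8 × 0.5592/0.9205 = 17 km/h

17 km/h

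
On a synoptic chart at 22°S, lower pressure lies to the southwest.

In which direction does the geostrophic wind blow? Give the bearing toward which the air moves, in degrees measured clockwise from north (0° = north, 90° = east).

135°

The pressure-gradient force points toward the southwest (bearing 225°).
Geostrophic balance: in the Southern Hemisphere the Coriolis force deflects motion to the left, so the geostrophic wind blows 90° to the left of the pressure-gradient force (low pressure on the right).
Rotating 225° by 90° counterclockwise gives 135° — the wind blows toward the southeast.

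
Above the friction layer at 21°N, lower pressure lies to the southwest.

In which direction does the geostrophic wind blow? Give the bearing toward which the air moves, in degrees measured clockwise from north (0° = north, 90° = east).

315°

The pressure-gradient force points toward the southwest (bearing 225°).
Geostrophic balance: in the Northern Hemisphere the Coriolis force deflects motion to the right, so the geostrophic wind blows 90° to the right of the pressure-gradient force (low pressure on the left).
Rotating 225° by 90° clockwise gives 315° — the wind blows toward the northwest.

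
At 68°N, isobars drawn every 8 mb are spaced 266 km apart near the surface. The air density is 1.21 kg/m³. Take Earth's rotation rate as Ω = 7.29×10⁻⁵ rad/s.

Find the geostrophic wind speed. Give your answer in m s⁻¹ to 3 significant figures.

18.4 m s⁻¹

Coriolis parameter at 68°N:
f = 2Ω sin φ = 2 × 7.29×10⁻⁵ × sin 68° = 1.35×10⁻⁴ s⁻¹
Pressure gradient: |∂P/∂n| = 800 Pa / 266000 m = 3.01×10⁻³ Pa/m
Geostrophic balance (pressure-gradient force = Coriolis force):
V_g = (1/(fρ)) |∂P/∂n| = 3.01×10⁻³ / (1.35×10⁻⁴ × 1.21) = 18.4 m/s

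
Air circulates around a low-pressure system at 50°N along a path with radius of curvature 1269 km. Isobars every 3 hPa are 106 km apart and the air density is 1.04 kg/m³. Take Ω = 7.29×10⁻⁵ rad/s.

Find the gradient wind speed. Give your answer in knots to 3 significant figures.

41.2 knots

Coriolis parameter at 50°N:
f = 2Ω sin φ = 2 × 7.29×10⁻⁵ × sin 50° = 1.12×10⁻⁴ s⁻¹
Pressure gradient: |∂P/∂n| = 300 Pa / 106000 m = 2.83×10⁻³ Pa/m
Geostrophic speed: V_g = |∂P/∂n|/(fρ) = 2.83×10⁻³/(1.12×10⁻⁴ × 1.04) = 24.4 m/s
Around a low, centrifugal force acts outward with Coriolis, so pressure-gradient force balances both:
(1/ρ)|∂P/∂n| = fV + V²/R  →  V² + fR·V − fR·V_g = 0
With fR = 1.12×10⁻⁴ × 1269×10³ m = 142 m/s:
V = [−fR + √((fR)² + 4 fR V_g)]/2 = [−142 + √(142² + 4×142×24.4)]/2 = 21.2 m/s
Subgeostrophic (V < V_g = 24.4 m/s), as expected around a low.
Converting: 21.2 m/s × 1.944 = 41.2 knots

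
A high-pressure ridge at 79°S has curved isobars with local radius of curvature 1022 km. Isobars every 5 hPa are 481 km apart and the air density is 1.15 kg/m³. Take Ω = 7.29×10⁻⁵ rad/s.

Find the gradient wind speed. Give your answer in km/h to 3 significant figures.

Coriolis parameter at 79°S:
f = 2Ω sin φ = 2 × 7.29×10⁻⁵ × sin 79° = 1.43×10⁻⁴ s⁻¹
Pressure gradient: |∂P/∂n| = 500 Pa / 481000 m = 1.04×10⁻³ Pa/m
Geostrophic speed: V_g = |∂P/∂n|/(fρ) = 1.04×10⁻³/(1.43×10⁻⁴ × 1.15) = 6.32 m/s
Around a high, pressure-gradient force acts outward with centrifugal, so Coriolis balances both:
fV = (1/ρ)|∂P/∂n| + V²/R  →  V² − fR·V + fR·V_g = 0
With fR = 1.43×10⁻⁴ × 1022×10³ m = 146 m/s:
V = [fR − √((fR)² − 4 fR V_g)]/2 = [146 − √(146² − 4×146×6.32)]/2 = 6.61 m/s
Supergeostrophic (V > V_g = 6.32 m/s), as expected around a high.
Converting: 6.61 m/s × 3.6 = 23.8 km/h

23.8 km/h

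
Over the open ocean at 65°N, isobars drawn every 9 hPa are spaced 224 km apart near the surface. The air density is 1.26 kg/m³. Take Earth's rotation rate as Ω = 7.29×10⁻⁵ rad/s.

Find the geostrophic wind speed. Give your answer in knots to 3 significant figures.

Coriolis parameter at 65°N:
f = 2Ω sin φ = 2 × 7.29×10⁻⁵ × sin 65° = 1.32×10⁻⁴ s⁻¹
Pressure gradient: |∂P/∂n| = 900 Pa / 224000 m = 4.02×10⁻³ Pa/m
Geostrophic balance (pressure-gradient force = Coriolis force):
V_g = (1/(fρ)) |∂P/∂n| = 4.02×10⁻³ / (1.32×10⁻⁴ × 1.26) = 24.1 m/s
Converting: 24.1 m/s × 1.944 = 46.9 knots

46.9 knots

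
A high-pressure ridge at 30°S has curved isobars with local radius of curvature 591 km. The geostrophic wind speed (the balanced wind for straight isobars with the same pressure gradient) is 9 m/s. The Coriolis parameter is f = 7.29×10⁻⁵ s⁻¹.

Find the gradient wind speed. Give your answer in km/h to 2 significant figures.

Around a high, pressure-gradient force acts outward with centrifugal, so Coriolis balances both:
fV = (1/ρ)|∂P/∂n| + V²/R  →  V² − fR·V + fR·V_g = 0
With fR = 7.29×10⁻⁵ × 591×10³ m = 43.1 m/s:
V = [fR − √((fR)² − 4 fR V_g)]/2 = [43.1 − √(43.1² − 4×43.1×9)]/2 = 12.8 m/s
Supergeostrophic (V > V_g = 9 m/s), as expected around a high.
Converting: 12.8 m/s × 3.6 = 46 km/h

46 km/h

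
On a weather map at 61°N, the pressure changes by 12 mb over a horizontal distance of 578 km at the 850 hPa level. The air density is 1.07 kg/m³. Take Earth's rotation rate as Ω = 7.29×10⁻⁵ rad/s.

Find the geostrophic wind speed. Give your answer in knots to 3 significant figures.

Coriolis parameter at 61°N:
f = 2Ω sin φ = 2 × 7.29×10⁻⁵ × sin 61° = 1.28×10⁻⁴ s⁻¹
Pressure gradient: |∂P/∂n| = 1200 Pa / 578000 m = 2.08×10⁻³ Pa/m
Geostrophic balance (pressure-gradient force = Coriolis force):
V_g = (1/(fρ)) |∂P/∂n| = 2.08×10⁻³ / (1.28×10⁻⁴ × 1.07) = 15.2 m/s
Converting: 15.2 m/s × 1.944 = 29.6 knots

29.6 knots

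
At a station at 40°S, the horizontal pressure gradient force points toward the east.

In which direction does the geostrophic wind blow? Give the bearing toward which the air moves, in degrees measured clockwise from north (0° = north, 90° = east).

The pressure-gradient force points toward the east (bearing 090°).
Geostrophic balance: in the Southern Hemisphere the Coriolis force deflects motion to the left, so the geostrophic wind blows 90° to the left of the pressure-gradient force (low pressure on the right).
Rotating 090° by 90° counterclockwise gives 000° — the wind blows toward the north.

000°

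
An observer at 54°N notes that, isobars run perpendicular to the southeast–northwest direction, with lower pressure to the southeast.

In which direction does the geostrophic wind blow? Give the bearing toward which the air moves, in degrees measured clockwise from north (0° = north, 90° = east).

225°

The pressure-gradient force points toward the southeast (bearing 135°).
Geostrophic balance: in the Northern Hemisphere the Coriolis force deflects motion to the right, so the geostrophic wind blows 90° to the right of the pressure-gradient force (low pressure on the left).
Rotating 135° by 90° clockwise gives 225° — the wind blows toward the southwest.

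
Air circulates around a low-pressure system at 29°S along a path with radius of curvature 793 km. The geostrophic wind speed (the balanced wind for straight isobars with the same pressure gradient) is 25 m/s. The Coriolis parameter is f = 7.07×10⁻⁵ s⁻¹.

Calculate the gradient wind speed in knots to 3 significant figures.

Around a low, centrifugal force acts outward with Coriolis, so pressure-gradient force balances both:
(1/ρ)|∂P/∂n| = fV + V²/R  →  V² + fR·V − fR·V_g = 0
With fR = 7.07×10⁻⁵ × 793×10³ m = 56.1 m/s:
V = [−fR + √((fR)² + 4 fR V_g)]/2 = [−56.1 + √(56.1² + 4×56.1×25)]/2 = 18.7 m/s
Subgeostrophic (V < V_g = 25 m/s), as expected around a low.
Converting: 18.7 m/s × 1.944 = 36.4 knots

36.4 knots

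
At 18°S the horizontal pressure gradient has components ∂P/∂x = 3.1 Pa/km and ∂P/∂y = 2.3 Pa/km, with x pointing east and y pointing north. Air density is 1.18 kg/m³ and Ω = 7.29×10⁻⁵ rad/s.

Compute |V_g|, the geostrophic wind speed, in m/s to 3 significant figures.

Coriolis parameter at 18°S:
f = 2Ω sin φ = 2 × 7.29×10⁻⁵ × sin 18° = 4.51×10⁻⁵ s⁻¹
In the Southern Hemisphere f is negative: f = −4.51×10⁻⁵ s⁻¹.
Component geostrophic relations (x east, y north):
u_g = −(1/(fρ)) ∂P/∂y,  v_g = (1/(fρ)) ∂P/∂x
u_g = −(2.3×10⁻³)/(−4.51×10⁻⁵ × 1.18) = 43.3 m/s;  v_g = (3.1×10⁻³)/(−4.51×10⁻⁵ × 1.18) = −58.3 m/s
|V_g| = √(u_g² + v_g²) = 72.6 m/s

72.6 m/s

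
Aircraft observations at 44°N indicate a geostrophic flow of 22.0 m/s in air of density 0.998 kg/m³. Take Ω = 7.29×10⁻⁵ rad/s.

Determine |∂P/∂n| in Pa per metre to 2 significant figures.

Coriolis parameter at 44°N:
f = 2Ω sin φ = 2 × 7.29×10⁻⁵ × sin 44° = 1.01×10⁻⁴ s⁻¹
Geostrophic balance rearranged: |∂P/∂n| = f ρ V_g
|∂P/∂n| = 1.01×10⁻⁴ × 0.998 × 22.0 = 2.22×10⁻³ Pa/m

2.2×10⁻³ Pa/m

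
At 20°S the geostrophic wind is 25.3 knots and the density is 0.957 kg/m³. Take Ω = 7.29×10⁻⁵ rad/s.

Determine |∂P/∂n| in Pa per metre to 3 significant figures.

6.21×10⁻⁴ Pa/m

Coriolis parameter at 20°S:
f = 2Ω sin φ = 2 × 7.29×10⁻⁵ × sin 20° = 4.99×10⁻⁵ s⁻¹
Wind speed in SI: 25.3 knots = 13.0 m/s
Geostrophic balance rearranged: |∂P/∂n| = f ρ V_g
|∂P/∂n| = 4.99×10⁻⁵ × 0.957 × 13.0 = 6.21×10⁻⁴ Pa/m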